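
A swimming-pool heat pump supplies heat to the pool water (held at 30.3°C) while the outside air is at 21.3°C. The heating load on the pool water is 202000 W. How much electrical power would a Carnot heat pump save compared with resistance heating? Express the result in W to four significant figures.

196000 W

In absolute terms T_C = 294.45 K and T_H = 303.45 K, so ΔT = 9.000 K.
COP_Carnot = T_H/ΔT = 303.45/9.000 = 33.72.
Resistance heating needs Ẇ_res = Q̇_H = 202000 W; the reversible heat pump needs only Ẇ_hp = Q̇_H/COP = 5991 W.
Saving = 202000 − 5991 = 196000 W.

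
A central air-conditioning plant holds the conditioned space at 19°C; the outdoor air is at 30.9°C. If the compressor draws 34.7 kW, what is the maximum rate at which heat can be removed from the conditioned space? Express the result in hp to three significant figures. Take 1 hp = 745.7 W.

1140 hp

In absolute terms T_C = 292.15 K and T_H = 304.05 K, so ΔT = 11.90 K.
COP_Carnot = T_C/ΔT = 292.15/11.90 = 24.55.
Q̇_max = COP_Carnot × Ẇ = 24.55 × 34.70 kW = 851.9 kW = 1142 hp.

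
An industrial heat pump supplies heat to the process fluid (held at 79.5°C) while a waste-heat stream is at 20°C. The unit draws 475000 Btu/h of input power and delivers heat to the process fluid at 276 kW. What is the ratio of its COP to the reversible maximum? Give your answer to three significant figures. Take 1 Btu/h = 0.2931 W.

Converting, Q̇_H = 276.0 kW = 941700 Btu/h, so COP_actual = Q̇_H/Ẇ = 941700/475000 = 1.982.
In absolute terms T_C = 293.15 K and T_H = 352.65 K, so ΔT = 59.50 K.
COP_Carnot = T_H/ΔT = 352.65/59.50 = 5.927.
η_II = COP_actual/COP_Carnot = 1.982/5.927 = 0.3345.

0.334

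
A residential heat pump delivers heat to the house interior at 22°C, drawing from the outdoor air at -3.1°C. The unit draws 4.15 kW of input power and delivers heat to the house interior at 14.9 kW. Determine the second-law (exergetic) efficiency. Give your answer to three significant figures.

COP_actual = Q̇_H/Ẇ = 14.90/4.150 = 3.590.
In absolute terms T_C = 270.05 K and T_H = 295.15 K, so ΔT = 25.10 K.
COP_Carnot = T_H/ΔT = 295.15/25.10 = 11.76.
η_II = COP_actual/COP_Carnot = 3.590/11.76 = 0.3053.

0.305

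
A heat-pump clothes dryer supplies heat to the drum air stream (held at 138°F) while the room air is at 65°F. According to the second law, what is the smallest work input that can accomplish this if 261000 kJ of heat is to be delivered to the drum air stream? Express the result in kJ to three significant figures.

31900 kJ

In absolute terms T_C = 291.48 K and T_H = 332.04 K, so ΔT = 40.56 K.
The reversible limit is COP_HP = T_H/ΔT = 8.187, so W_min = Q_H/COP = Q_H·ΔT/T_H.
W_min = 261000 × 40.56/332.04 = 31880 kJ.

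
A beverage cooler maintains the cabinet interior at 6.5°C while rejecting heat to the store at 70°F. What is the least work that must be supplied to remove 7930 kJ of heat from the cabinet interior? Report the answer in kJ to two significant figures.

In absolute terms T_C = 279.65 K and T_H = 294.26 K, so ΔT = 14.61 K.
The reversible limit is COP_R = T_C/ΔT = 19.14, so W_min = Q_C/COP = Q_C·ΔT/T_C.
W_min = 7930 × 14.61/279.65 = 414.3 kJ.

410 kJ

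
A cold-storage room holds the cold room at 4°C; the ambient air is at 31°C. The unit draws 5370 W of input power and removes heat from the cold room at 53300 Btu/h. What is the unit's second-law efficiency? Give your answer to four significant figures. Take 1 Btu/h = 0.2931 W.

Converting, Q̇_C = 53300 Btu/h = 15620 W, so COP_actual = Q̇_C/Ẇ = 15620/5370 = 2.909.
In absolute terms T_C = 277.15 K and T_H = 304.15 K, so ΔT = 27.00 K.
COP_Carnot = T_C/ΔT = 277.15/27.00 = 10.26.
η_II = COP_actual/COP_Carnot = 2.909/10.26 = 0.2834.

0.2834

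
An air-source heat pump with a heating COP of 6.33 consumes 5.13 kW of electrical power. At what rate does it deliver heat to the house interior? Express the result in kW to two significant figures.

Q̇_H = COP_HP × Ẇ = 6.33 × 5.130 = 32.47 kW.

32 kW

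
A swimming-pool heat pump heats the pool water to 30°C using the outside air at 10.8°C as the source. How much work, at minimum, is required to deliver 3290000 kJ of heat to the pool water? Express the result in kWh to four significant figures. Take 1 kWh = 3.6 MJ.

In absolute terms T_C = 283.95 K and T_H = 303.15 K, so ΔT = 19.20 K.
The reversible limit is COP_HP = T_H/ΔT = 15.79, so W_min = Q_H/COP = Q_H·ΔT/T_H.
W_min = 3290000 × 19.20/303.15 = 208400 kJ = 57.88 kWh.

57.88 kWh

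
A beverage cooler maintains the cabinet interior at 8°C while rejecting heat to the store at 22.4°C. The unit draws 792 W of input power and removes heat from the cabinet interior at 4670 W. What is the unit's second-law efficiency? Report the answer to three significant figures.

0.302

COP_actual = Q̇_C/Ẇ = 4670/792.0 = 5.896.
In absolute terms T_C = 281.15 K and T_H = 295.55 K, so ΔT = 14.40 K.
COP_Carnot = T_C/ΔT = 281.15/14.40 = 19.52.
η_II = COP_actual/COP_Carnot = 5.896/19.52 = 0.3020.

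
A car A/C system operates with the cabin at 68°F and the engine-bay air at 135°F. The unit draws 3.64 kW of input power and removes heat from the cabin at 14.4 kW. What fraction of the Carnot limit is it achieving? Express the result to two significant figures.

COP_actual = Q̇_C/Ẇ = 14.40/3.640 = 3.956.
In absolute terms T_C = 293.15 K and T_H = 330.37 K, so ΔT = 37.22 K.
COP_Carnot = T_C/ΔT = 293.15/37.22 = 7.876.
η_II = COP_actual/COP_Carnot = 3.956/7.876 = 0.5023.

0.50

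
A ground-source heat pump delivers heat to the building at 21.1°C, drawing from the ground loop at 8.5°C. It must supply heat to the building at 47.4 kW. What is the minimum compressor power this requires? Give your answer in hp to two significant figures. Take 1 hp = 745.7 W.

In absolute terms T_C = 281.65 K and T_H = 294.25 K, so ΔT = 12.60 K.
COP_Carnot = T_H/ΔT = 294.25/12.60 = 23.35.
Ẇ_min = Q̇/COP_Carnot = 47.40/23.35 = 2.030 kW = 2.722 hp.

2.7 hp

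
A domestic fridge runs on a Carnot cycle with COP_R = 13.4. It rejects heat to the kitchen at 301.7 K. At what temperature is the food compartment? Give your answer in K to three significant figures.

281 K

For a Carnot refrigerator COP_R = T_C/(T_H − T_C), so T_C = COP·T_H/(1 + COP).
With T_H = 301.70 K, T_C = 13.4 × 301.70/14.40 = 280.75 K.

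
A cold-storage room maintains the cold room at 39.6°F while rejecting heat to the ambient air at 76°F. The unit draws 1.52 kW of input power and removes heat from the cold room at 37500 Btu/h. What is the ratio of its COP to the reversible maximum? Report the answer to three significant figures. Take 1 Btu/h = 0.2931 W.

0.527

Converting, Q̇_C = 37500 Btu/h = 10.99 kW, so COP_actual = Q̇_C/Ẇ = 10.99/1.520 = 7.231.
In absolute terms T_C = 277.37 K and T_H = 297.59 K, so ΔT = 20.22 K.
COP_Carnot = T_C/ΔT = 277.37/20.22 = 13.72.
η_II = COP_actual/COP_Carnot = 7.231/13.72 = 0.5272.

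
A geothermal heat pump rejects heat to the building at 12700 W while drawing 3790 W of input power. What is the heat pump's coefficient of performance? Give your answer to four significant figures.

3.351

The first law gives Q̇_H = Q̇_C + Ẇ, so the three rates are Q̇_C = 8910, Q̇_H = 12700, Ẇ = 3790 W.
COP_HP = Q̇_H/Ẇ = 12700/3790 = 3.351.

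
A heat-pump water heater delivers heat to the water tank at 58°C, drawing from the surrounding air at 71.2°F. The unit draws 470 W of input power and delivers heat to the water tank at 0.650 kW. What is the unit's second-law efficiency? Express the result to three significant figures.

Converting, Q̇_H = 0.6500 kW = 650.0 W, so COP_actual = Q̇_H/Ẇ = 650.0/470.0 = 1.383.
In absolute terms T_C = 294.93 K and T_H = 331.15 K, so ΔT = 36.22 K.
COP_Carnot = T_H/ΔT = 331.15/36.22 = 9.142.
η_II = COP_actual/COP_Carnot = 1.383/9.142 = 0.1513.

0.151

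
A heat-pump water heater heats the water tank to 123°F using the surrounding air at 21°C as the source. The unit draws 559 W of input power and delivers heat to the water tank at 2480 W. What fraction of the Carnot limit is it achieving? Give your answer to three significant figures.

COP_actual = Q̇_H/Ẇ = 2480/559.0 = 4.436.
In absolute terms T_C = 294.15 K and T_H = 323.71 K, so ΔT = 29.56 K.
COP_Carnot = T_H/ΔT = 323.71/29.56 = 10.95.
η_II = COP_actual/COP_Carnot = 4.436/10.95 = 0.4051.

0.405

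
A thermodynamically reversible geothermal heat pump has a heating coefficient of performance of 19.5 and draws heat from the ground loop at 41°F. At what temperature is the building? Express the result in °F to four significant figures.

68.06 °F

COP_HP = T_H/(T_H − T_C) rearranges to T_H = COP·T_C/(COP − 1).
With T_C = 278.15 K, T_H = 19.5 × 278.15/18.50 = 293.19 K.
Converting, 293.19 K = 68.06°F.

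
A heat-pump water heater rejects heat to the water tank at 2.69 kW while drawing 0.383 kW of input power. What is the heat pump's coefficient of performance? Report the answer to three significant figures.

7.02

The first law gives Q̇_H = Q̇_C + Ẇ, so the three rates are Q̇_C = 2.307, Q̇_H = 2.690, Ẇ = 0.3830 kW.
COP_HP = Q̇_H/Ẇ = 2.690/0.3830 = 7.023.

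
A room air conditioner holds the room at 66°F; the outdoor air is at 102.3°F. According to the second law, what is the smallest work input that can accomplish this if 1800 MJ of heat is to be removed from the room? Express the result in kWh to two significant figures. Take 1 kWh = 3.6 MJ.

In absolute terms T_C = 292.04 K and T_H = 312.21 K, so ΔT = 20.17 K.
The reversible limit is COP_R = T_C/ΔT = 14.48, so W_min = Q_C/COP = Q_C·ΔT/T_C.
W_min = 1800 × 20.17/292.04 = 124.3 MJ = 34.53 kWh.

35 kWh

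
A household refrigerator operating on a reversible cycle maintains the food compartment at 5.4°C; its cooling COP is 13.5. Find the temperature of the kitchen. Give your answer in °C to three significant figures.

26.0 °C

COP_R = T_C/(T_H − T_C) gives T_H − T_C = T_C/COP.
With T_C = 278.55 K, T_H = 278.55 × (1 + 1/13.5) = 299.18 K.
Converting, 299.18 K = 26.03°C.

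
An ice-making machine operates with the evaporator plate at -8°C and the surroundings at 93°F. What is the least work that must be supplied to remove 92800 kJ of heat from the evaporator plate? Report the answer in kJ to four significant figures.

14660 kJ

In absolute terms T_C = 265.15 K and T_H = 307.04 K, so ΔT = 41.89 K.
The reversible limit is COP_R = T_C/ΔT = 6.330, so W_min = Q_C/COP = Q_C·ΔT/T_C.
W_min = 92800 × 41.89/265.15 = 14660 kJ.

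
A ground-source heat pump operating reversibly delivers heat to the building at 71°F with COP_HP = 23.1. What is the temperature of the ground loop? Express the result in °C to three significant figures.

8.90 °C

COP_HP = T_H/(T_H − T_C) gives T_H − T_C = T_H/COP.
With T_H = 294.82 K, T_C = 294.82 × (1 − 1/23.1) = 282.05 K.
Converting, 282.05 K = 8.90°C.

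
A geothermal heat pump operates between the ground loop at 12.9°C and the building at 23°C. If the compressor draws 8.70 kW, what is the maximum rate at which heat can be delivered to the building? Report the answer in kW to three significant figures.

255 kW

In absolute terms T_C = 286.05 K and T_H = 296.15 K, so ΔT = 10.10 K.
COP_Carnot = T_H/ΔT = 296.15/10.10 = 29.32.
Q̇_max = COP_Carnot × Ẇ = 29.32 × 8.700 kW = 255.1 kW.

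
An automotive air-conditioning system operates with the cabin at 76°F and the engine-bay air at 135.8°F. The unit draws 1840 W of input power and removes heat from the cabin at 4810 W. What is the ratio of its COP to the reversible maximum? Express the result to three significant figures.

COP_actual = Q̇_C/Ẇ = 4810/1840 = 2.614.
In absolute terms T_C = 297.59 K and T_H = 330.82 K, so ΔT = 33.22 K.
COP_Carnot = T_C/ΔT = 297.59/33.22 = 8.958.
η_II = COP_actual/COP_Carnot = 2.614/8.958 = 0.2918.

0.292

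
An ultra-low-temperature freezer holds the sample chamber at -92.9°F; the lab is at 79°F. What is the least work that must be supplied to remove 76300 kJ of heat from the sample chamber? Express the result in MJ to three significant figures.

35.8 MJ

In absolute terms T_C = 203.76 K and T_H = 299.26 K, so ΔT = 95.50 K.
The reversible limit is COP_R = T_C/ΔT = 2.134, so W_min = Q_C/COP = Q_C·ΔT/T_C.
W_min = 76300 × 95.50/203.76 = 35760 kJ = 35.76 MJ.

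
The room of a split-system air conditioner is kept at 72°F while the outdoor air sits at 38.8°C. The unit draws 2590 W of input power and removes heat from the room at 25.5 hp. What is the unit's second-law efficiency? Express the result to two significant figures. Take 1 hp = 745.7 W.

0.41

Converting, Q̇_C = 25.50 hp = 19020 W, so COP_actual = Q̇_C/Ẇ = 19020/2590 = 7.342.
In absolute terms T_C = 295.37 K and T_H = 311.95 K, so ΔT = 16.58 K.
COP_Carnot = T_C/ΔT = 295.37/16.58 = 17.82.
η_II = COP_actual/COP_Carnot = 7.342/17.82 = 0.4121.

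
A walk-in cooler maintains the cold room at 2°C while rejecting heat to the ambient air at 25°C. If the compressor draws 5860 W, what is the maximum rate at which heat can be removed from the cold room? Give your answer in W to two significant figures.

70000 W

In absolute terms T_C = 275.15 K and T_H = 298.15 K, so ΔT = 23.00 K.
COP_Carnot = T_C/ΔT = 275.15/23.00 = 11.96.
Q̇_max = COP_Carnot × Ẇ = 11.96 × 5860 W = 70100 W.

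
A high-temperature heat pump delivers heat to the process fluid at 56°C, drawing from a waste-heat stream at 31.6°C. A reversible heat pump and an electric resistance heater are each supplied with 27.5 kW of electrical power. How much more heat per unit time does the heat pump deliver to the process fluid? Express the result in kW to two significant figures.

340 kW

In absolute terms T_C = 304.75 K and T_H = 329.15 K, so ΔT = 24.40 K.
COP_Carnot = T_H/ΔT = 329.15/24.40 = 13.49.
The heat pump delivers Q̇_H = COP × Ẇ = 371.0 kW; the resistance heater delivers Ẇ = 27.50 kW.
Extra = (COP − 1)·Ẇ = 343.5 kW.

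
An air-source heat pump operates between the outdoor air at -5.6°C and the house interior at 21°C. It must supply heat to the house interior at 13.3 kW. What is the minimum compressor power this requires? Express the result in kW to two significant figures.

In absolute terms T_C = 267.55 K and T_H = 294.15 K, so ΔT = 26.60 K.
COP_Carnot = T_H/ΔT = 294.15/26.60 = 11.06.
Ẇ_min = Q̇/COP_Carnot = 13.30/11.06 = 1.203 kW.

1.2 kW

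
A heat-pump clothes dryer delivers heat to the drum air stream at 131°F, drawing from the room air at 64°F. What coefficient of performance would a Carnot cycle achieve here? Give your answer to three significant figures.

8.82

In absolute terms T_C = 290.93 K and T_H = 328.15 K, so ΔT = 37.22 K.
For a reversible cycle, COP_Carnot = T_H/ΔT = 328.15/37.22 = 8.816.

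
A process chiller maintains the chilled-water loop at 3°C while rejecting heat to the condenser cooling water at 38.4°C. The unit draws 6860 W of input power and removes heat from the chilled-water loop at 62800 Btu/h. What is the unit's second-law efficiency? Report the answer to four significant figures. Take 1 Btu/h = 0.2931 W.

Converting, Q̇_C = 62800 Btu/h = 18410 W, so COP_actual = Q̇_C/Ẇ = 18410/6860 = 2.683.
In absolute terms T_C = 276.15 K and T_H = 311.55 K, so ΔT = 35.40 K.
COP_Carnot = T_C/ΔT = 276.15/35.40 = 7.801.
η_II = COP_actual/COP_Carnot = 2.683/7.801 = 0.3440.

0.3440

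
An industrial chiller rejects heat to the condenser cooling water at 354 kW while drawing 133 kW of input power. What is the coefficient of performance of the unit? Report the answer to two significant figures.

The first law gives Q̇_H = Q̇_C + Ẇ, so the three rates are Q̇_C = 221.0, Q̇_H = 354.0, Ẇ = 133.0 kW.
COP_R = Q̇_C/Ẇ = 221.0/133.0 = 1.662.

1.7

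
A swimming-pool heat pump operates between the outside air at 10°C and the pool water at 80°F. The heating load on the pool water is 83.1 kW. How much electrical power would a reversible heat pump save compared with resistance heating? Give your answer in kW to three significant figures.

78.5 kW

In absolute terms T_C = 283.15 K and T_H = 299.82 K, so ΔT = 16.67 K.
COP_Carnot = T_H/ΔT = 299.82/16.67 = 17.99.
Resistance heating needs Ẇ_res = Q̇_H = 83.10 kW; the reversible heat pump needs only Ẇ_hp = Q̇_H/COP = 4.619 kW.
Saving = 83.10 − 4.619 = 78.48 kW.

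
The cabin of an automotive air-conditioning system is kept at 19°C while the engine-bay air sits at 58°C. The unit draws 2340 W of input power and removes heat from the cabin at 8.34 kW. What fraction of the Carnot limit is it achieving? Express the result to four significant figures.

0.4758

Converting, Q̇_C = 8.340 kW = 8340 W, so COP_actual = Q̇_C/Ẇ = 8340/2340 = 3.564.
In absolute terms T_C = 292.15 K and T_H = 331.15 K, so ΔT = 39.00 K.
COP_Carnot = T_C/ΔT = 292.15/39.00 = 7.491.
η_II = COP_actual/COP_Carnot = 3.564/7.491 = 0.4758.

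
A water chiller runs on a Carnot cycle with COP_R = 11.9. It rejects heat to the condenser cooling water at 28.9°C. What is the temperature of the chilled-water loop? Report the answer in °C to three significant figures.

5.49 °C

For a Carnot refrigerator COP_R = T_C/(T_H − T_C), so T_C = COP·T_H/(1 + COP).
With T_H = 302.05 K, T_C = 11.9 × 302.05/12.90 = 278.64 K.
Converting, 278.64 K = 5.49°C.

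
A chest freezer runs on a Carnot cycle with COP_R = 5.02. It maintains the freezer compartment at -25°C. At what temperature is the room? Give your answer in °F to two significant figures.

76 °F

COP_R = T_C/(T_H − T_C) gives T_H − T_C = T_C/COP.
With T_C = 248.15 K, T_H = 248.15 × (1 + 1/5.02) = 297.58 K.
Converting, 297.58 K = 75.98°F.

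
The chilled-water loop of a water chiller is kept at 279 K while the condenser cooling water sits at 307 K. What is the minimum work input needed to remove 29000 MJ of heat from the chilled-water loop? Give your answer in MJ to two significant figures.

2900 MJ

The reservoir spacing is ΔT = 307 − 279 = 28.00 K.
The reversible limit is COP_R = T_C/ΔT = 9.964, so W_min = Q_C/COP = Q_C·ΔT/T_C.
W_min = 29000 × 28.00/279.00 = 2910 MJ.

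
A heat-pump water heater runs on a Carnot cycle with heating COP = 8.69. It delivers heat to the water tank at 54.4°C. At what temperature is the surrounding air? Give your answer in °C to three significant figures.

16.7 °C

COP_HP = T_H/(T_H − T_C) gives T_H − T_C = T_H/COP.
With T_H = 327.55 K, T_C = 327.55 × (1 − 1/8.69) = 289.86 K.
Converting, 289.86 K = 16.71°C.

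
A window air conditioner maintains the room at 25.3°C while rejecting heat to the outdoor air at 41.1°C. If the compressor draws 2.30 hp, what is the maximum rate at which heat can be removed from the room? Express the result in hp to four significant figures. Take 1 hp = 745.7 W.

43.45 hp

In absolute terms T_C = 298.45 K and T_H = 314.25 K, so ΔT = 15.80 K.
COP_Carnot = T_C/ΔT = 298.45/15.80 = 18.89.
Q̇_max = COP_Carnot × Ẇ = 18.89 × 2.300 hp = 43.45 hp.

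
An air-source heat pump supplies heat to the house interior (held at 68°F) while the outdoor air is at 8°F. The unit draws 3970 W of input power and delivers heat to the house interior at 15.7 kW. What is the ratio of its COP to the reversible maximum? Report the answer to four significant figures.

Converting, Q̇_H = 15.70 kW = 15700 W, so COP_actual = Q̇_H/Ẇ = 15700/3970 = 3.955.
In absolute terms T_C = 259.82 K and T_H = 293.15 K, so ΔT = 33.33 K.
COP_Carnot = T_H/ΔT = 293.15/33.33 = 8.795.
η_II = COP_actual/COP_Carnot = 3.955/8.795 = 0.4497.

0.4497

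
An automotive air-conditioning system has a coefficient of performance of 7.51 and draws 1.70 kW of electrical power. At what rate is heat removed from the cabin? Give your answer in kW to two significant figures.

Q̇_C = COP × Ẇ = 7.51 × 1.700 = 12.77 kW.

13 kW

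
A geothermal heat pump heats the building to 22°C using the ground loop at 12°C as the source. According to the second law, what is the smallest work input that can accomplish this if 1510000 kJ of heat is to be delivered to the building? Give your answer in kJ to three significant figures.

In absolute terms T_C = 285.15 K and T_H = 295.15 K, so ΔT = 10.00 K.
The reversible limit is COP_HP = T_H/ΔT = 29.52, so W_min = Q_H/COP = Q_H·ΔT/T_H.
W_min = 1510000 × 10.00/295.15 = 51160 kJ.

51200 kJ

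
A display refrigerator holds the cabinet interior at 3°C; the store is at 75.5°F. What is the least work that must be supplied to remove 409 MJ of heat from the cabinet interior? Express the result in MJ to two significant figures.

In absolute terms T_C = 276.15 K and T_H = 297.32 K, so ΔT = 21.17 K.
The reversible limit is COP_R = T_C/ΔT = 13.05, so W_min = Q_C/COP = Q_C·ΔT/T_C.
W_min = 409.0 × 21.17/276.15 = 31.35 MJ.

31 MJ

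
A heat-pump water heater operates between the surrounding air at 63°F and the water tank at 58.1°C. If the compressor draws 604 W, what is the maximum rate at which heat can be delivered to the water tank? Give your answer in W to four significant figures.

In absolute terms T_C = 290.37 K and T_H = 331.25 K, so ΔT = 40.88 K.
COP_Carnot = T_H/ΔT = 331.25/40.88 = 8.103.
Q̇_max = COP_Carnot × Ẇ = 8.103 × 604.0 W = 4894 W.

4894 W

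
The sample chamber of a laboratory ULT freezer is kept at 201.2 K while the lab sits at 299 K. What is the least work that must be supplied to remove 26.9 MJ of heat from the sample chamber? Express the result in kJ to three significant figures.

13100 kJ

The reservoir spacing is ΔT = 299 − 201.2 = 97.80 K.
The reversible limit is COP_R = T_C/ΔT = 2.057, so W_min = Q_C/COP = Q_C·ΔT/T_C.
W_min = 26.90 × 97.80/201.20 = 13.08 MJ = 13080 kJ.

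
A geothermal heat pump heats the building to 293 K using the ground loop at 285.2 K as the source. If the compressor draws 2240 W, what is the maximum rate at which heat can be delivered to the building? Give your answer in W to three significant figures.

84100 W

The reservoir spacing is ΔT = 293 − 285.2 = 7.800 K.
COP_Carnot = T_H/ΔT = 293.00/7.800 = 37.56.
Q̇_max = COP_Carnot × Ẇ = 37.56 × 2240 W = 84140 W.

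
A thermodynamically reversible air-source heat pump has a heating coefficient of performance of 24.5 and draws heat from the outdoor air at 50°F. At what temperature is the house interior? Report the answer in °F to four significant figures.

71.69 °F

COP_HP = T_H/(T_H − T_C) rearranges to T_H = COP·T_C/(COP − 1).
With T_C = 283.15 K, T_H = 24.5 × 283.15/23.50 = 295.20 K.
Converting, 295.20 K = 71.69°F.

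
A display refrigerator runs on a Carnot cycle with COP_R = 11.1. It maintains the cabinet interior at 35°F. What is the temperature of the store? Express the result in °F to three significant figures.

COP_R = T_C/(T_H − T_C) gives T_H − T_C = T_C/COP.
With T_C = 274.82 K, T_H = 274.82 × (1 + 1/11.1) = 299.57 K.
Converting, 299.57 K = 79.56°F.

79.6 °F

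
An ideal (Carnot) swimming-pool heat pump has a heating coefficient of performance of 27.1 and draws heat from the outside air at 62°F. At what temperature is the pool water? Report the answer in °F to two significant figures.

82 °F

COP_HP = T_H/(T_H − T_C) rearranges to T_H = COP·T_C/(COP − 1).
With T_C = 289.82 K, T_H = 27.1 × 289.82/26.10 = 300.92 K.
Converting, 300.92 K = 81.99°F.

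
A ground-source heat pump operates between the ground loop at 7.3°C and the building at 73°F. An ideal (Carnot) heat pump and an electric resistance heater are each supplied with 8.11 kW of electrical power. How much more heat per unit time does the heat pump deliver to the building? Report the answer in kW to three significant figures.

In absolute terms T_C = 280.45 K and T_H = 295.93 K, so ΔT = 15.48 K.
COP_Carnot = T_H/ΔT = 295.93/15.48 = 19.12.
The heat pump delivers Q̇_H = COP × Ẇ = 155.1 kW; the resistance heater delivers Ẇ = 8.110 kW.
Extra = (COP − 1)·Ẇ = 146.9 kW.

147 kW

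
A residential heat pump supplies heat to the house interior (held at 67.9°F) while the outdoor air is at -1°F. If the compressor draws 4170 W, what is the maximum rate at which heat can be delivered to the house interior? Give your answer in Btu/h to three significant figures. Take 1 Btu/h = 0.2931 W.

109000 Btu/h

In absolute terms T_C = 254.82 K and T_H = 293.09 K, so ΔT = 38.28 K.
COP_Carnot = T_H/ΔT = 293.09/38.28 = 7.657.
Q̇_max = COP_Carnot × Ẇ = 7.657 × 4170 W = 31930 W = 108900 Btu/h.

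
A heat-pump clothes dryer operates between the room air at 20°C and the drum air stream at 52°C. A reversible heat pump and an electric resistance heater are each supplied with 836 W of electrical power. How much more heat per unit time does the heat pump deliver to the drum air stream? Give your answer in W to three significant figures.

7660 W

In absolute terms T_C = 293.15 K and T_H = 325.15 K, so ΔT = 32.00 K.
COP_Carnot = T_H/ΔT = 325.15/32.00 = 10.16.
The heat pump delivers Q̇_H = COP × Ẇ = 8495 W; the resistance heater delivers Ẇ = 836.0 W.
Extra = (COP − 1)·Ẇ = 7659 W.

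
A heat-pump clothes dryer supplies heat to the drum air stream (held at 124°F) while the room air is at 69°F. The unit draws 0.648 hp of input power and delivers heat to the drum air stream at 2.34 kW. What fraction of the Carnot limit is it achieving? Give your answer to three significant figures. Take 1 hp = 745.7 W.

0.456

Converting, Q̇_H = 2.340 kW = 3.138 hp, so COP_actual = Q̇_H/Ẇ = 3.138/0.6480 = 4.843.
In absolute terms T_C = 293.71 K and T_H = 324.26 K, so ΔT = 30.56 K.
COP_Carnot = T_H/ΔT = 324.26/30.56 = 10.61.
η_II = COP_actual/COP_Carnot = 4.843/10.61 = 0.4563.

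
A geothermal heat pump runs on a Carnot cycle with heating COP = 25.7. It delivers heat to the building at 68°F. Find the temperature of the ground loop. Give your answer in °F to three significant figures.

COP_HP = T_H/(T_H − T_C) gives T_H − T_C = T_H/COP.
With T_H = 293.15 K, T_C = 293.15 × (1 − 1/25.7) = 281.74 K.
Converting, 281.74 K = 47.47°F.

47.5 °F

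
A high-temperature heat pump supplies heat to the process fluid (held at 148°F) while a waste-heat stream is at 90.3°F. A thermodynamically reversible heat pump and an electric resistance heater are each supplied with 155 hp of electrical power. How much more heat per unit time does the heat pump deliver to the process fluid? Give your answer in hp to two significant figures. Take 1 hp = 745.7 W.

1500 hp

In absolute terms T_C = 305.54 K and T_H = 337.59 K, so ΔT = 32.06 K.
COP_Carnot = T_H/ΔT = 337.59/32.06 = 10.53.
The heat pump delivers Q̇_H = COP × Ẇ = 1632 hp; the resistance heater delivers Ẇ = 155.0 hp.
Extra = (COP − 1)·Ẇ = 1477 hp.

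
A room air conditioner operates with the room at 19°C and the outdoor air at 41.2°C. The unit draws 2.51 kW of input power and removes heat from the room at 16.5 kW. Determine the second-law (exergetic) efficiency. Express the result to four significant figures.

0.4995

COP_actual = Q̇_C/Ẇ = 16.50/2.510 = 6.574.
In absolute terms T_C = 292.15 K and T_H = 314.35 K, so ΔT = 22.20 K.
COP_Carnot = T_C/ΔT = 292.15/22.20 = 13.16.
η_II = COP_actual/COP_Carnot = 6.574/13.16 = 0.4995.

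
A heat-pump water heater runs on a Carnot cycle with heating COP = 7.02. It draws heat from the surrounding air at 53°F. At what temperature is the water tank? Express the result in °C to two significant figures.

COP_HP = T_H/(T_H − T_C) rearranges to T_H = COP·T_C/(COP − 1).
With T_C = 284.82 K, T_H = 7.02 × 284.82/6.020 = 332.13 K.
Converting, 332.13 K = 58.98°C.

59 °C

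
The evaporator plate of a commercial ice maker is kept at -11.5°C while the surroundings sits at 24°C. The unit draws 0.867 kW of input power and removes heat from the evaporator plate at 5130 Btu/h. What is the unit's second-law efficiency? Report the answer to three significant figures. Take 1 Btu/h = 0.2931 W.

0.235

Converting, Q̇_C = 5130 Btu/h = 1.504 kW, so COP_actual = Q̇_C/Ẇ = 1.504/0.8670 = 1.734.
In absolute terms T_C = 261.65 K and T_H = 297.15 K, so ΔT = 35.50 K.
COP_Carnot = T_C/ΔT = 261.65/35.50 = 7.370.
η_II = COP_actual/COP_Carnot = 1.734/7.370 = 0.2353.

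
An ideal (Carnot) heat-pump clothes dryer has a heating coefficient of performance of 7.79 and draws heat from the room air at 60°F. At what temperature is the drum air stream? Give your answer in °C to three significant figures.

COP_HP = T_H/(T_H − T_C) rearranges to T_H = COP·T_C/(COP − 1).
With T_C = 288.71 K, T_H = 7.79 × 288.71/6.790 = 331.22 K.
Converting, 331.22 K = 58.07°C.

58.1 °C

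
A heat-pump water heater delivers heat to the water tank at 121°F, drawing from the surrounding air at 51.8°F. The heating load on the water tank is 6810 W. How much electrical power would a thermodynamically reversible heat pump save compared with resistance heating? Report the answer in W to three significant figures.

6000 W

In absolute terms T_C = 284.15 K and T_H = 322.59 K, so ΔT = 38.44 K.
COP_Carnot = T_H/ΔT = 322.59/38.44 = 8.391.
Resistance heating needs Ẇ_res = Q̇_H = 6810 W; the reversible heat pump needs only Ẇ_hp = Q̇_H/COP = 811.6 W.
Saving = 6810 − 811.6 = 5998 W.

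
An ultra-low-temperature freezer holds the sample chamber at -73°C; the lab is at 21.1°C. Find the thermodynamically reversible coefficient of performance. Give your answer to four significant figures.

In absolute terms T_C = 200.15 K and T_H = 294.25 K, so ΔT = 94.10 K.
For a reversible cycle, COP_Carnot = T_C/ΔT = 200.15/94.10 = 2.127.

2.127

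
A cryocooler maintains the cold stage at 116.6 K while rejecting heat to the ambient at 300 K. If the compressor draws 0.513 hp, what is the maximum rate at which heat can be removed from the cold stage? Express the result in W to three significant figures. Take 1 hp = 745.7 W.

243 W

The reservoir spacing is ΔT = 300 − 116.6 = 183.4 K.
COP_Carnot = T_C/ΔT = 116.60/183.4 = 0.6358.
Q̇_max = COP_Carnot × Ẇ = 0.6358 × 0.5130 hp = 0.3261 hp = 243.2 W.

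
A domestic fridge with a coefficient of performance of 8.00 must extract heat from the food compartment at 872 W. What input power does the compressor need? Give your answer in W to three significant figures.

Ẇ = Q̇_C/COP = 872.0/8.00 = 109.0 W.

109 W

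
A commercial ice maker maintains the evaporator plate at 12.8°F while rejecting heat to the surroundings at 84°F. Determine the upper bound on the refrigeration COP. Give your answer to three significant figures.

In absolute terms T_C = 262.48 K and T_H = 302.04 K, so ΔT = 39.56 K.
For a reversible cycle, COP_Carnot = T_C/ΔT = 262.48/39.56 = 6.636.

6.64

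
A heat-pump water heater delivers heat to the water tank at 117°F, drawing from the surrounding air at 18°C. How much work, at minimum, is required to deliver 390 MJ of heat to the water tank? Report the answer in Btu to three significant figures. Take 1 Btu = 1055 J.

33700 Btu

In absolute terms T_C = 291.15 K and T_H = 320.37 K, so ΔT = 29.22 K.
The reversible limit is COP_HP = T_H/ΔT = 10.96, so W_min = Q_H/COP = Q_H·ΔT/T_H.
W_min = 390.0 × 29.22/320.37 = 35.57 MJ = 33720 Btu.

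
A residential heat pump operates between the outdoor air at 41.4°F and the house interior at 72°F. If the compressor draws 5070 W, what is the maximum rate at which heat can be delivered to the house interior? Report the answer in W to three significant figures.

88100 W

In absolute terms T_C = 278.37 K and T_H = 295.37 K, so ΔT = 17.00 K.
COP_Carnot = T_H/ΔT = 295.37/17.00 = 17.37.
Q̇_max = COP_Carnot × Ẇ = 17.37 × 5070 W = 88090 W.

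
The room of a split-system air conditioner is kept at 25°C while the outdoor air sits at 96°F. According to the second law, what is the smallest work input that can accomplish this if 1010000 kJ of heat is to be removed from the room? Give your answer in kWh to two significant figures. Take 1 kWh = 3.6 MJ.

In absolute terms T_C = 298.15 K and T_H = 308.71 K, so ΔT = 10.56 K.
The reversible limit is COP_R = T_C/ΔT = 28.25, so W_min = Q_C/COP = Q_C·ΔT/T_C.
W_min = 1010000 × 10.56/298.15 = 35760 kJ = 9.933 kWh.

9.9 kWh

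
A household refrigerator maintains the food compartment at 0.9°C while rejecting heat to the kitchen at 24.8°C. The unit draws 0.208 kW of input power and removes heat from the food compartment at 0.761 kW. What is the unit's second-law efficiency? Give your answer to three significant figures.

COP_actual = Q̇_C/Ẇ = 0.7610/0.2080 = 3.659.
In absolute terms T_C = 274.05 K and T_H = 297.95 K, so ΔT = 23.90 K.
COP_Carnot = T_C/ΔT = 274.05/23.90 = 11.47.
η_II = COP_actual/COP_Carnot = 3.659/11.47 = 0.3191.

0.319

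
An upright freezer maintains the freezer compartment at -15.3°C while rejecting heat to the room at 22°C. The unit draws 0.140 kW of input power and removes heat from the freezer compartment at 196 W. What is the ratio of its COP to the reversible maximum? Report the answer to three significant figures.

Converting, Q̇_C = 196.0 W = 0.1960 kW, so COP_actual = Q̇_C/Ẇ = 0.1960/0.1400 = 1.400.
In absolute terms T_C = 257.85 K and T_H = 295.15 K, so ΔT = 37.30 K.
COP_Carnot = T_C/ΔT = 257.85/37.30 = 6.913.
η_II = COP_actual/COP_Carnot = 1.400/6.913 = 0.2025.

0.203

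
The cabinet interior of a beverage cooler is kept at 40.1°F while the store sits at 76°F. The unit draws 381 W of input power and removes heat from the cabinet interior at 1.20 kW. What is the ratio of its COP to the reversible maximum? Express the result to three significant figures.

Converting, Q̇_C = 1.200 kW = 1200 W, so COP_actual = Q̇_C/Ẇ = 1200/381.0 = 3.150.
In absolute terms T_C = 277.65 K and T_H = 297.59 K, so ΔT = 19.94 K.
COP_Carnot = T_C/ΔT = 277.65/19.94 = 13.92.
η_II = COP_actual/COP_Carnot = 3.150/13.92 = 0.2262.

0.226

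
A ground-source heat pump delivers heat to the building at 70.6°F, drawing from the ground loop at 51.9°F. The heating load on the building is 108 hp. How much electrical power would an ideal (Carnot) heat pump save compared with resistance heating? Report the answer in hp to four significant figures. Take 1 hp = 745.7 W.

104.2 hp

In absolute terms T_C = 284.21 K and T_H = 294.59 K, so ΔT = 10.39 K.
COP_Carnot = T_H/ΔT = 294.59/10.39 = 28.36.
Resistance heating needs Ẇ_res = Q̇_H = 108.0 hp; the reversible heat pump needs only Ẇ_hp = Q̇_H/COP = 3.809 hp.
Saving = 108.0 − 3.809 = 104.2 hp.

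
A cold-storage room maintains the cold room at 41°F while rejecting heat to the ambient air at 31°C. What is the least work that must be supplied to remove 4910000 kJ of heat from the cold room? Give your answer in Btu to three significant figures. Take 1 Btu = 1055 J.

In absolute terms T_C = 278.15 K and T_H = 304.15 K, so ΔT = 26.00 K.
The reversible limit is COP_R = T_C/ΔT = 10.70, so W_min = Q_C/COP = Q_C·ΔT/T_C.
W_min = 4910000 × 26.00/278.15 = 459000 kJ = 435000 Btu.

435000 Btu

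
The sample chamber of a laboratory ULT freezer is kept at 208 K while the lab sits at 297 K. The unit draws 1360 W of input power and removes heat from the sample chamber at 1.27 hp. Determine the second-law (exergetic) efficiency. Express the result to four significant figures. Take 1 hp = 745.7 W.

0.2980

Converting, Q̇_C = 1.270 hp = 947.0 W, so COP_actual = Q̇_C/Ẇ = 947.0/1360 = 0.6964.
The reservoir spacing is ΔT = 297 − 208 = 89.00 K.
COP_Carnot = T_C/ΔT = 208.00/89.00 = 2.337.
η_II = COP_actual/COP_Carnot = 0.6964/2.337 = 0.2980.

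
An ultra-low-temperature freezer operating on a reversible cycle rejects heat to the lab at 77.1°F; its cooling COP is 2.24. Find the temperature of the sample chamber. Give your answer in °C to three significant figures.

For a Carnot refrigerator COP_R = T_C/(T_H − T_C), so T_C = COP·T_H/(1 + COP).
With T_H = 298.21 K, T_C = 2.24 × 298.21/3.240 = 206.17 K.
Converting, 206.17 K = -66.98°C.

-67.0 °C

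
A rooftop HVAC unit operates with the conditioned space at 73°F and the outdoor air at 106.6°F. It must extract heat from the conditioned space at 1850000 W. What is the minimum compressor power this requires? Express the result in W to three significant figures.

117000 W

In absolute terms T_C = 295.93 K and T_H = 314.59 K, so ΔT = 18.67 K.
COP_Carnot = T_C/ΔT = 295.93/18.67 = 15.85.
Ẇ_min = Q̇/COP_Carnot = 1850000/15.85 = 116700 W.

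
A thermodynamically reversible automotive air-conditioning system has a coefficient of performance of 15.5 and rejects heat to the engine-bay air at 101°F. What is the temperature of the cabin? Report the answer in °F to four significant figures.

67.02 °F

For a Carnot refrigerator COP_R = T_C/(T_H − T_C), so T_C = COP·T_H/(1 + COP).
With T_H = 311.48 K, T_C = 15.5 × 311.48/16.50 = 292.61 K.
Converting, 292.61 K = 67.02°F.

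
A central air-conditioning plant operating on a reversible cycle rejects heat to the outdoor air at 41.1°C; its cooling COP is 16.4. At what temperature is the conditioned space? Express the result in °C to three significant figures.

For a Carnot refrigerator COP_R = T_C/(T_H − T_C), so T_C = COP·T_H/(1 + COP).
With T_H = 314.25 K, T_C = 16.4 × 314.25/17.40 = 296.19 K.
Converting, 296.19 K = 23.04°C.

23.0 °C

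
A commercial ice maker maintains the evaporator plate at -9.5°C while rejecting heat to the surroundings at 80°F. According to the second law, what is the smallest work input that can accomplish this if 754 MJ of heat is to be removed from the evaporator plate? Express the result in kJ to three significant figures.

103000 kJ

In absolute terms T_C = 263.65 K and T_H = 299.82 K, so ΔT = 36.17 K.
The reversible limit is COP_R = T_C/ΔT = 7.290, so W_min = Q_C/COP = Q_C·ΔT/T_C.
W_min = 754.0 × 36.17/263.65 = 103.4 MJ = 103400 kJ.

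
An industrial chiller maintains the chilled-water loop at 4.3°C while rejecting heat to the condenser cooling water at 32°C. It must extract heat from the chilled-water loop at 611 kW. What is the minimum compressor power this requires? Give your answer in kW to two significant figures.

61 kW

In absolute terms T_C = 277.45 K and T_H = 305.15 K, so ΔT = 27.70 K.
COP_Carnot = T_C/ΔT = 277.45/27.70 = 10.02.
Ẇ_min = Q̇/COP_Carnot = 611.0/10.02 = 61.00 kW.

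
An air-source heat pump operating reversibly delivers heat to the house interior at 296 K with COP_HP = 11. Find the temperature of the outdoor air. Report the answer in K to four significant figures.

COP_HP = T_H/(T_H − T_C) gives T_H − T_C = T_H/COP.
With T_H = 296.00 K, T_C = 296.00 × (1 − 1/11) = 269.09 K.

269.1 K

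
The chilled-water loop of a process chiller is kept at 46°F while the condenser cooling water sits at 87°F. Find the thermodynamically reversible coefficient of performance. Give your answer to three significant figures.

12.3

In absolute terms T_C = 280.93 K and T_H = 303.71 K, so ΔT = 22.78 K.
For a reversible cycle, COP_Carnot = T_C/ΔT = 280.93/22.78 = 12.33.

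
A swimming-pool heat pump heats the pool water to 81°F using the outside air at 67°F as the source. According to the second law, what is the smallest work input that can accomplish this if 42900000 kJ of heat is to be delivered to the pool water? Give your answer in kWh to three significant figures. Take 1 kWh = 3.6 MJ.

In absolute terms T_C = 292.59 K and T_H = 300.37 K, so ΔT = 7.778 K.
The reversible limit is COP_HP = T_H/ΔT = 38.62, so W_min = Q_H/COP = Q_H·ΔT/T_H.
W_min = 42900000 × 7.778/300.37 = 1111000 kJ = 308.6 kWh.

309 kWh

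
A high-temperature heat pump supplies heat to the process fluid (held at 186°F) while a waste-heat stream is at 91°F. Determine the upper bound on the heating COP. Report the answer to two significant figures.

6.8

In absolute terms T_C = 305.93 K and T_H = 358.71 K, so ΔT = 52.78 K.
For a reversible cycle, COP_Carnot = T_H/ΔT = 358.71/52.78 = 6.797.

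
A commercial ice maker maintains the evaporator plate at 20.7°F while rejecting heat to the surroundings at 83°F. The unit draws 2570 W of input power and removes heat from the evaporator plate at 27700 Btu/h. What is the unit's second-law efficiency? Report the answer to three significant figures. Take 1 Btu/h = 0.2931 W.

0.410

Converting, Q̇_C = 27700 Btu/h = 8119 W, so COP_actual = Q̇_C/Ẇ = 8119/2570 = 3.159.
In absolute terms T_C = 266.87 K and T_H = 301.48 K, so ΔT = 34.61 K.
COP_Carnot = T_C/ΔT = 266.87/34.61 = 7.711.
η_II = COP_actual/COP_Carnot = 3.159/7.711 = 0.4097.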